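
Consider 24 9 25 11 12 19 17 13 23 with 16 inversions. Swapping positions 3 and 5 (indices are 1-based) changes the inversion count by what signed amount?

-1

Positions 3 and 5 hold 25 and 12; after swapping, the array is [24, 9, 12, 11, 25, 19, 17, 13, 23].
Count, for each position, how many later elements it exceeds:
24 → 9, 12, 11, 19, 17, 13, 23 → 7
9 → none → 0
12 → 11 → 1
11 → none → 0
25 → 19, 17, 13, 23 → 4
19 → 17, 13 → 2
17 → 13 → 1
13 → none → 0
23 → none → 0
Sum: 7 + 0 + 1 + 0 + 4 + 2 + 1 + 0 + 0 = 15
Change: 15 − 16 = -1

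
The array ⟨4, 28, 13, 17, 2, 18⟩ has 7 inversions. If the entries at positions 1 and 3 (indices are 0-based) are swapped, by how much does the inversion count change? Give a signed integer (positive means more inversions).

-1

Positions 1 and 3 hold 28 and 17; after swapping, the array is [4, 17, 13, 28, 2, 18].
Count, for each position, how many later elements it exceeds:
4: 1
17: 2
13: 1
28: 2
2: 0
18: 0
Sum: 1 + 2 + 1 + 2 + 0 + 0 = 6
Change: 6 − 7 = -1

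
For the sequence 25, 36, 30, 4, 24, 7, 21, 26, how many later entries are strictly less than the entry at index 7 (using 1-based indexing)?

The element at index 7 is 21.
Elements after it: 26
None of them are smaller than 21.

0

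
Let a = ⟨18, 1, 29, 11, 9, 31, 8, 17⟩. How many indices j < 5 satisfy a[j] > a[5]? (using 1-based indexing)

3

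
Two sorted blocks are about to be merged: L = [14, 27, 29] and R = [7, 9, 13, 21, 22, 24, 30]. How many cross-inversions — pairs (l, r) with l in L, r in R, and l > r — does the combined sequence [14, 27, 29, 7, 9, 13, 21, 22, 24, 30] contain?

15 split inversions

Take each right-half value and tally the left-half values above it:
r = 7: 14, 27, 29 → 3
r = 9: 14, 27, 29 → 3
r = 13: 14, 27, 29 → 3
r = 21: 27, 29 → 2
r = 22: 27, 29 → 2
r = 24: 27, 29 → 2
r = 30: none → 0
Cross-inversions: 3 + 3 + 3 + 2 + 2 + 2 + 0 = 15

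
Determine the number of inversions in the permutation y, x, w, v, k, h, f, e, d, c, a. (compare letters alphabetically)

There are 55 inversions.

For each element, count later entries that are smaller:
y: 10
x: 9
w: 8
v: 7
k: 6
h: 5
f: 4
e: 3
d: 2
c: 1
a: 0
Sum: 10 + 9 + 8 + 7 + 6 + 5 + 4 + 3 + 2 + 1 + 0 = 55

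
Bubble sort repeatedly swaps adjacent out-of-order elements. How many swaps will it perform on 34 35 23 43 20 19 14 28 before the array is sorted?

20 adjacent swaps

Minimum adjacent swaps = number of inversions (each swap of adjacent out-of-order elements removes one inversion and no swap can remove more).
Count inversions — for each element, later elements that are smaller:
34: 23, 20, 19, 14, 28 → 5
35: 23, 20, 19, 14, 28 → 5
23: 20, 19, 14 → 3
43: 20, 19, 14, 28 → 4
20: 19, 14 → 2
19: 14 → 1
14: none → 0
28: none → 0
Total inversions: 5 + 5 + 3 + 4 + 2 + 1 + 0 + 0 = 20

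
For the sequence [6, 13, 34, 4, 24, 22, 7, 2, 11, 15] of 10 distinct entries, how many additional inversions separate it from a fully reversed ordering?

Maximum inversions for 10 distinct elements is C(10, 2) = 10·9/2 = 45.
Current inversions — for each element, count later smaller elements:
6: 2
13: 4
34: 7
4: 1
24: 5
22: 4
7: 1
2: 0
11: 0
15: 0
Current total: 2 + 4 + 7 + 1 + 5 + 4 + 1 + 0 + 0 + 0 = 24
Shortfall: 45 − 24 = 21

21 inversions short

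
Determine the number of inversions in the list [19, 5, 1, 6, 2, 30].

Inversion pairs (indices are 1-based):
(1,2): 19 > 5
(1,3): 19 > 1
(1,4): 19 > 6
(1,5): 19 > 2
(2,3): 5 > 1
(2,5): 5 > 2
(4,5): 6 > 2
That's 7 pairs.

7 inversions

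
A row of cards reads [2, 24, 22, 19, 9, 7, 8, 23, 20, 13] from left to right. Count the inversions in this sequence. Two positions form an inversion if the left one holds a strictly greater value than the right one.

Sweep left to right; for each value list the smaller values that follow it:
2 → none → 0
24 → 22, 19, 9, 7, 8, 23, 20, 13 → 8
22 → 19, 9, 7, 8, 20, 13 → 6
19 → 9, 7, 8, 13 → 4
9 → 7, 8 → 2
7 → none → 0
8 → none → 0
23 → 20, 13 → 2
20 → 13 → 1
13 → none → 0
Sum: 0 + 8 + 6 + 4 + 2 + 0 + 0 + 2 + 1 + 0 = 23

23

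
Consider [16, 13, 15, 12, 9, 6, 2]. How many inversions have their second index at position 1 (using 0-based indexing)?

1

The element at index 1 is 13.
Elements before it: 16
Those larger than 13: 16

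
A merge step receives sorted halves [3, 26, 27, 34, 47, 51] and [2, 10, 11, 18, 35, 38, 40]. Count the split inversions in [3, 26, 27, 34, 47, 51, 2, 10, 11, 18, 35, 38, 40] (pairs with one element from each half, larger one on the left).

27 split inversions

For each element r of the right run, count left-run elements greater than r:
r = 2: 3, 26, 27, 34, 47, 51 → 6
r = 10: 26, 27, 34, 47, 51 → 5
r = 11: 26, 27, 34, 47, 51 → 5
r = 18: 26, 27, 34, 47, 51 → 5
r = 35: 47, 51 → 2
r = 38: 47, 51 → 2
r = 40: 47, 51 → 2
Cross-inversions: 6 + 5 + 5 + 5 + 2 + 2 + 2 = 27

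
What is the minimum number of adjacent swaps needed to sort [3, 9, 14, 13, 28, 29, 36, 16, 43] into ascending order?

4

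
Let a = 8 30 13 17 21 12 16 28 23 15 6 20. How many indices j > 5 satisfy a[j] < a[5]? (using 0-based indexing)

The element at index 5 is 12.
Elements after it: 16, 28, 23, 15, 6, 20
Those smaller than 12: 6

1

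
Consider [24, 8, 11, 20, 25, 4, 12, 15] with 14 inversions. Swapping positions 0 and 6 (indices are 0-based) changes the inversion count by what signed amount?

-3

Positions 0 and 6 hold 24 and 12; after swapping, the array is [12, 8, 11, 20, 25, 4, 24, 15].
Sweep left to right; for each value list the smaller values that follow it:
12 → 8, 11, 4 → 3
8 → 4 → 1
11 → 4 → 1
20 → 4, 15 → 2
25 → 4, 24, 15 → 3
4 → none → 0
24 → 15 → 1
15 → none → 0
Sum: 3 + 1 + 1 + 2 + 3 + 0 + 1 + 0 = 11
Change: 11 − 14 = -3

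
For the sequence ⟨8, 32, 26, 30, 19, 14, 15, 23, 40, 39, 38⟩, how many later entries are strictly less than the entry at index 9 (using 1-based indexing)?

The element at index 9 is 40.
Elements after it: 39, 38
Those smaller than 40: 39, 38

2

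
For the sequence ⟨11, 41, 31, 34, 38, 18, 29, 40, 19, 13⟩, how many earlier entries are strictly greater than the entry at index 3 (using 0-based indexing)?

1 such element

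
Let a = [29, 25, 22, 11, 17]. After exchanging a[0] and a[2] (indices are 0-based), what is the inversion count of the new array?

6

Positions 0 and 2 hold 29 and 22; after swapping, the array is [22, 25, 29, 11, 17].
For each element, count later entries that are smaller:
22: 2
25: 2
29: 2
11: 0
17: 0
Sum: 2 + 2 + 2 + 0 + 0 = 6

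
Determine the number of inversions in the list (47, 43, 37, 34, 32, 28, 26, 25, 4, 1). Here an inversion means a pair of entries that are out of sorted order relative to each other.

Sweep left to right; for each value list the smaller values that follow it:
47: 9
43: 8
37: 7
34: 6
32: 5
28: 4
26: 3
25: 2
4: 1
1: 0
Sum: 9 + 8 + 7 + 6 + 5 + 4 + 3 + 2 + 1 + 0 = 45

45 inversions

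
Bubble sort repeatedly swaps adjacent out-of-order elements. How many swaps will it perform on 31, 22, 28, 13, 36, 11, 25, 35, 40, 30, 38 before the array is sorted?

The minimum number of adjacent swaps to sort an array equals its inversion count, since every such swap removes exactly one inversion.
Count inversions — for each element, later elements that are smaller:
31: 22, 28, 13, 11, 25, 30 → 6
22: 13, 11 → 2
28: 13, 11, 25 → 3
13: 11 → 1
36: 11, 25, 35, 30 → 4
11: none → 0
25: none → 0
35: 30 → 1
40: 30, 38 → 2
30: none → 0
38: none → 0
Total inversions: 6 + 2 + 3 + 1 + 4 + 0 + 0 + 1 + 2 + 0 + 0 = 19

19 swaps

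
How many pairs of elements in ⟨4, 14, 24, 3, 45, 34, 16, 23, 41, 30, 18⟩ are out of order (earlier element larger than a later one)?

Count, for each position, how many later elements it exceeds:
4: 1
14: 1
24: 4
3: 0
45: 6
34: 4
16: 0
23: 1
41: 2
30: 1
18: 0
Sum: 1 + 1 + 4 + 0 + 6 + 4 + 0 + 1 + 2 + 1 + 0 = 20

20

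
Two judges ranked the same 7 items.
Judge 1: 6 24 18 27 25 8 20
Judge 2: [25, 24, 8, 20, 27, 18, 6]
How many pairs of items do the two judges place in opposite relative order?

Assign each item its position (1..7) in the first ordering, then rewrite the second ordering as that position sequence:
positions: 6→1, 24→2, 18→3, 27→4, 25→5, 8→6, 20→7
second ordering as positions: [5, 2, 6, 7, 4, 3, 1]
Discordant pairs = inversions in this position sequence.
5: 2, 4, 3, 1 → 4
2: 1 → 1
6: 4, 3, 1 → 3
7: 4, 3, 1 → 3
4: 3, 1 → 2
3: 1 → 1
1: 0
Total: 4 + 1 + 3 + 3 + 2 + 1 + 0 = 14

14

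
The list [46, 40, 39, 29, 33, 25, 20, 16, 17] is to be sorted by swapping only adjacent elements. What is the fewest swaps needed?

34 swaps

The minimum number of adjacent swaps to sort an array equals its inversion count, since every such swap removes exactly one inversion.
Count inversions — for each element, later elements that are smaller:
46: 40, 39, 29, 33, 25, 20, 16, 17 → 8
40: 39, 29, 33, 25, 20, 16, 17 → 7
39: 29, 33, 25, 20, 16, 17 → 6
29: 25, 20, 16, 17 → 4
33: 25, 20, 16, 17 → 4
25: 20, 16, 17 → 3
20: 16, 17 → 2
16: none → 0
17: none → 0
Total inversions: 8 + 7 + 6 + 4 + 4 + 3 + 2 + 0 + 0 = 34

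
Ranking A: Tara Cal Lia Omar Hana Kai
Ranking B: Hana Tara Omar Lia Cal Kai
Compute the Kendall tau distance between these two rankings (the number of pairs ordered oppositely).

Assign each item its position (1..6) in the first ordering, then rewrite the second ordering as that position sequence:
positions: Tara→1, Cal→2, Lia→3, Omar→4, Hana→5, Kai→6
second ordering as positions: [5, 1, 4, 3, 2, 6]
Discordant pairs = inversions in this position sequence.
5: 1, 4, 3, 2 → 4
1: 0
4: 3, 2 → 2
3: 2 → 1
2: 0
6: 0
Total: 4 + 0 + 2 + 1 + 0 + 0 = 7

Discordant pairs: 7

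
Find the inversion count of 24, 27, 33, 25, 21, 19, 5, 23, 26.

Inversions: 23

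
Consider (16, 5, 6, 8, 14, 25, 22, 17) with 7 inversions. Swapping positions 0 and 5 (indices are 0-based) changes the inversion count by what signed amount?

Positions 0 and 5 hold 16 and 25; after swapping, the array is [25, 5, 6, 8, 14, 16, 22, 17].
For each element, count later entries that are smaller:
25 → 5, 6, 8, 14, 16, 22, 17 → 7
5 → none → 0
6 → none → 0
8 → none → 0
14 → none → 0
16 → none → 0
22 → 17 → 1
17 → none → 0
Sum: 7 + 0 + 0 + 0 + 0 + 0 + 1 + 0 = 8
Change: 8 − 7 = +1

+1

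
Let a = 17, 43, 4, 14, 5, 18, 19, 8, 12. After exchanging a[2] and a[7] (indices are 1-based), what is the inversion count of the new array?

Positions 2 and 7 hold 43 and 19; after swapping, the array is [17, 19, 4, 14, 5, 18, 43, 8, 12].
Count, for each position, how many later elements it exceeds:
17 → 4, 14, 5, 8, 12 → 5
19 → 4, 14, 5, 18, 8, 12 → 6
4 → none → 0
14 → 5, 8, 12 → 3
5 → none → 0
18 → 8, 12 → 2
43 → 8, 12 → 2
8 → none → 0
12 → none → 0
Sum: 5 + 6 + 0 + 3 + 0 + 2 + 2 + 0 + 0 = 18

18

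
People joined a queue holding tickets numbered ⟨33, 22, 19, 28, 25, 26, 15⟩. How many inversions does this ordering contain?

14 inversions

Sweep left to right; for each value list the smaller values that follow it:
33 → 22, 19, 28, 25, 26, 15 → 6
22 → 19, 15 → 2
19 → 15 → 1
28 → 25, 26, 15 → 3
25 → 15 → 1
26 → 15 → 1
15 → none → 0
Sum: 6 + 2 + 1 + 3 + 1 + 1 + 0 = 14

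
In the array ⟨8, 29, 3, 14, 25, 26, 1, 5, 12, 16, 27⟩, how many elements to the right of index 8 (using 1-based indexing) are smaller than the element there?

0 such elements

The element at index 8 is 5.
Elements after it: 12, 16, 27
None of them are smaller than 5.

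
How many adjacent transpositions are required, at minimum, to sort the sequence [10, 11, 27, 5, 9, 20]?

Each adjacent swap fixes exactly one inversion, so the minimum swap count equals the number of inversions.
Count inversions — for each element, later elements that are smaller:
10: 5, 9 → 2
11: 5, 9 → 2
27: 5, 9, 20 → 3
5: none → 0
9: none → 0
20: none → 0
Total inversions: 2 + 2 + 3 + 0 + 0 + 0 = 7

7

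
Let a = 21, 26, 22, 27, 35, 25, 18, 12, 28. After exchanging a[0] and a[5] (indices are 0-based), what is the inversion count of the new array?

There are 21 inversions.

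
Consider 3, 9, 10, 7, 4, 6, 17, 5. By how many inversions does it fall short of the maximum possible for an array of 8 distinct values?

Maximum inversions for 8 distinct elements is C(8, 2) = 8·7/2 = 28.
Current inversions — for each element, count later smaller elements:
3: 0
9: 4
10: 4
7: 3
4: 0
6: 1
17: 1
5: 0
Current total: 0 + 4 + 4 + 3 + 0 + 1 + 1 + 0 = 13
Shortfall: 28 − 13 = 15

15 inversions short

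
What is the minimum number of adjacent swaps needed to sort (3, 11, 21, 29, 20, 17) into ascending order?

There are 5 swaps.

Each adjacent swap fixes exactly one inversion, so the minimum swap count equals the number of inversions.
Count inversions — for each element, later elements that are smaller:
3: none → 0
11: none → 0
21: 20, 17 → 2
29: 20, 17 → 2
20: 17 → 1
17: none → 0
Total inversions: 0 + 0 + 2 + 2 + 1 + 0 = 5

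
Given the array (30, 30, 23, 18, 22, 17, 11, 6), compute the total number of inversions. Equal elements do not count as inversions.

26

For each element, count later entries that are smaller:
30 → 23, 18, 22, 17, 11, 6 → 6
30 → 23, 18, 22, 17, 11, 6 → 6
23 → 18, 22, 17, 11, 6 → 5
18 → 17, 11, 6 → 3
22 → 17, 11, 6 → 3
17 → 11, 6 → 2
11 → 6 → 1
6 → none → 0
Sum: 6 + 6 + 5 + 3 + 3 + 2 + 1 + 0 = 26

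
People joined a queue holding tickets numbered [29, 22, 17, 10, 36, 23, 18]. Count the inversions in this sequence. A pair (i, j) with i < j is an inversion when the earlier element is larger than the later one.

12

Out-of-order index pairs (0-indexed):
(0,1): 29 > 22
(0,2): 29 > 17
(0,3): 29 > 10
(0,5): 29 > 23
(0,6): 29 > 18
(1,2): 22 > 17
(1,3): 22 > 10
(1,6): 22 > 18
(2,3): 17 > 10
(4,5): 36 > 23
(4,6): 36 > 18
(5,6): 23 > 18
That's 12 pairs.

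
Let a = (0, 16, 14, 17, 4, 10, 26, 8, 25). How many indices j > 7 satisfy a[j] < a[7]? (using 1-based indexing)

The element at index 7 is 26.
Elements after it: 8, 25
Those smaller than 26: 8, 25

2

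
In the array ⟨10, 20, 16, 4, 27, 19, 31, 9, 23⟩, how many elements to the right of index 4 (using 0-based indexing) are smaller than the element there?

The element at index 4 is 27.
Elements after it: 19, 31, 9, 23
Those smaller than 27: 19, 9, 23

3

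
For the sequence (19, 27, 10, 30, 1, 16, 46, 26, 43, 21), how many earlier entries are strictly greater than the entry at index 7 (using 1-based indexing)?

0

The element at index 7 is 46.
Elements before it: 19, 27, 10, 30, 1, 16
None of them are larger than 46.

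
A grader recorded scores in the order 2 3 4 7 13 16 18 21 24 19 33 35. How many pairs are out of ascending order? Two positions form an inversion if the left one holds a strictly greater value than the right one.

2 inversions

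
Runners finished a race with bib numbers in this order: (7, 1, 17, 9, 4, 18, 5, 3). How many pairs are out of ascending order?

15 inversions

Sweep left to right; for each value list the smaller values that follow it:
7: 4
1: 0
17: 4
9: 3
4: 1
18: 2
5: 1
3: 0
Sum: 4 + 0 + 4 + 3 + 1 + 2 + 1 + 0 = 15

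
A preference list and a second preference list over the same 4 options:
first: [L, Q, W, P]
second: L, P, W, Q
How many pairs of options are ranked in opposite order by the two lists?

3

Assign each item its position (1..4) in the first ordering, then rewrite the second ordering as that position sequence:
positions: L→1, Q→2, W→3, P→4
second ordering as positions: [1, 4, 3, 2]
Discordant pairs = inversions in this position sequence.
1: 0
4: 3, 2 → 2
3: 2 → 1
2: 0
Total: 0 + 2 + 1 + 0 = 3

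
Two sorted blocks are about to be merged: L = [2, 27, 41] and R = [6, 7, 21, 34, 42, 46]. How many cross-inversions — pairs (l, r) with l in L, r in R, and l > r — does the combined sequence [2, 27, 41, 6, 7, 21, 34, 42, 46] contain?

Cross-inversions: 7

For each element r of the right run, count left-run elements greater than r:
r = 6: 27, 41 → 2
r = 7: 27, 41 → 2
r = 21: 27, 41 → 2
r = 34: 41 → 1
r = 42: none → 0
r = 46: none → 0
Cross-inversions: 2 + 2 + 2 + 1 + 0 + 0 = 7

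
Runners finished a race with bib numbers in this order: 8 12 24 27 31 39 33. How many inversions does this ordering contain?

1 inversion

Element-by-element contributions:
8 → none → 0
12 → none → 0
24 → none → 0
27 → none → 0
31 → none → 0
39 → 33 → 1
33 → none → 0
Sum: 0 + 0 + 0 + 0 + 0 + 1 + 0 = 1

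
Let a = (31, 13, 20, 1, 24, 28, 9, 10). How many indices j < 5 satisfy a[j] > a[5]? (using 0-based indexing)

1

The element at index 5 is 28.
Elements before it: 31, 13, 20, 1, 24
Those larger than 28: 31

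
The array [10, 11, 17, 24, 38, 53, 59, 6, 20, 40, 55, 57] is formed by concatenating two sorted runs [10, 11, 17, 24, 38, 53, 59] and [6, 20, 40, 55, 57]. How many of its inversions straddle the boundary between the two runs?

15 split inversions

For each element r of the right run, count left-run elements greater than r:
r = 6: 10, 11, 17, 24, 38, 53, 59 → 7
r = 20: 24, 38, 53, 59 → 4
r = 40: 53, 59 → 2
r = 55: 59 → 1
r = 57: 59 → 1
Cross-inversions: 7 + 4 + 2 + 1 + 1 = 15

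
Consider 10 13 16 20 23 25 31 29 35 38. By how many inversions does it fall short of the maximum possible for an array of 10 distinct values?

44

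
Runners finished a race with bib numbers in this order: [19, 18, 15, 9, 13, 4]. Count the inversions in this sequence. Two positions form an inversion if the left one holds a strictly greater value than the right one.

14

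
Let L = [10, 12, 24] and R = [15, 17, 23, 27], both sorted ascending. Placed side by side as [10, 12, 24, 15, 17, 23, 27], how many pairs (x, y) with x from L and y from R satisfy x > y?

Count, for every r in R, how many entries of L exceed r:
r = 15: 24 → 1
r = 17: 24 → 1
r = 23: 24 → 1
r = 27: none → 0
Cross-inversions: 1 + 1 + 1 + 0 = 3

There are 3 cross-inversions.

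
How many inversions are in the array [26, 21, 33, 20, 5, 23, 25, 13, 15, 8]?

32

For each element, count later entries that are smaller:
26 → 21, 20, 5, 23, 25, 13, 15, 8 → 8
21 → 20, 5, 13, 15, 8 → 5
33 → 20, 5, 23, 25, 13, 15, 8 → 7
20 → 5, 13, 15, 8 → 4
5 → none → 0
23 → 13, 15, 8 → 3
25 → 13, 15, 8 → 3
13 → 8 → 1
15 → 8 → 1
8 → none → 0
Sum: 8 + 5 + 7 + 4 + 0 + 3 + 3 + 1 + 1 + 0 = 32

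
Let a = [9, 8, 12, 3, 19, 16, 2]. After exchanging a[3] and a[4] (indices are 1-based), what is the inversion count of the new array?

10 inversions

Positions 3 and 4 hold 12 and 3; after swapping, the array is [9, 8, 3, 12, 19, 16, 2].
Count, for each position, how many later elements it exceeds:
9: 3
8: 2
3: 1
12: 1
19: 2
16: 1
2: 0
Sum: 3 + 2 + 1 + 1 + 2 + 1 + 0 = 10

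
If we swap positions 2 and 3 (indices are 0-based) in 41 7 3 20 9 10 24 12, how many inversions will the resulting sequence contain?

13 inversions

Positions 2 and 3 hold 3 and 20; after swapping, the array is [41, 7, 20, 3, 9, 10, 24, 12].
Element-by-element contributions:
41 → 7, 20, 3, 9, 10, 24, 12 → 7
7 → 3 → 1
20 → 3, 9, 10, 12 → 4
3 → none → 0
9 → none → 0
10 → none → 0
24 → 12 → 1
12 → none → 0
Sum: 7 + 1 + 4 + 0 + 0 + 0 + 1 + 0 = 13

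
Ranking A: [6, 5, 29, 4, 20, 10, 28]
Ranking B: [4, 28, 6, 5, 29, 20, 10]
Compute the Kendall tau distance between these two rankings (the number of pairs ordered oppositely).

Discordant pairs: 8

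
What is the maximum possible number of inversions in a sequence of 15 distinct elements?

There are 105 inversions.

A reversed (strictly descending) arrangement makes every pair an inversion, giving C(15, 2) inversions.
C(15, 2) = 15·14/2 = 105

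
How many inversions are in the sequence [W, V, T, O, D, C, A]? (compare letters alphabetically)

Out-of-order pairs: 21

Element-by-element contributions:
W → V, T, O, D, C, A → 6
V → T, O, D, C, A → 5
T → O, D, C, A → 4
O → D, C, A → 3
D → C, A → 2
C → A → 1
A → none → 0
Sum: 6 + 5 + 4 + 3 + 2 + 1 + 0 = 21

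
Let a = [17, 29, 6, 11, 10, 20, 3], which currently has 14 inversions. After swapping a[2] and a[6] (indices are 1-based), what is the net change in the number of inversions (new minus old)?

-1

Positions 2 and 6 hold 29 and 20; after swapping, the array is [17, 20, 6, 11, 10, 29, 3].
Count, for each position, how many later elements it exceeds:
17 → 6, 11, 10, 3 → 4
20 → 6, 11, 10, 3 → 4
6 → 3 → 1
11 → 10, 3 → 2
10 → 3 → 1
29 → 3 → 1
3 → none → 0
Sum: 4 + 4 + 1 + 2 + 1 + 1 + 0 = 13
Change: 13 − 14 = -1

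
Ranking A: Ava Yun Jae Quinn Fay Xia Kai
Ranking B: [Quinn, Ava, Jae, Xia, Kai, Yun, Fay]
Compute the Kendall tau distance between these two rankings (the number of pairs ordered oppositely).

Assign each item its position (1..7) in the first ordering, then rewrite the second ordering as that position sequence:
positions: Ava→1, Yun→2, Jae→3, Quinn→4, Fay→5, Xia→6, Kai→7
second ordering as positions: [4, 1, 3, 6, 7, 2, 5]
Discordant pairs = inversions in this position sequence.
4: 1, 3, 2 → 3
1: 0
3: 2 → 1
6: 2, 5 → 2
7: 2, 5 → 2
2: 0
5: 0
Total: 3 + 0 + 1 + 2 + 2 + 0 + 0 = 8

There are 8 discordant pairs.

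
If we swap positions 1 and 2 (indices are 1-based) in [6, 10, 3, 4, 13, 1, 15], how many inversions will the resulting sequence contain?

Positions 1 and 2 hold 6 and 10; after swapping, the array is [10, 6, 3, 4, 13, 1, 15].
Sweep left to right; for each value list the smaller values that follow it:
10: 4
6: 3
3: 1
4: 1
13: 1
1: 0
15: 0
Sum: 4 + 3 + 1 + 1 + 1 + 0 + 0 = 10

10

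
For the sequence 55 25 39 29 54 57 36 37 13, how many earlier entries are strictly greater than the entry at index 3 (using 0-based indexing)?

2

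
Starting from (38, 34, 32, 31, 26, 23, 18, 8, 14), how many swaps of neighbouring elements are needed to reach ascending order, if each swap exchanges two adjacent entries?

Each adjacent swap fixes exactly one inversion, so the minimum swap count equals the number of inversions.
Count inversions — for each element, later elements that are smaller:
38: 34, 32, 31, 26, 23, 18, 8, 14 → 8
34: 32, 31, 26, 23, 18, 8, 14 → 7
32: 31, 26, 23, 18, 8, 14 → 6
31: 26, 23, 18, 8, 14 → 5
26: 23, 18, 8, 14 → 4
23: 18, 8, 14 → 3
18: 8, 14 → 2
8: none → 0
14: none → 0
Total inversions: 8 + 7 + 6 + 5 + 4 + 3 + 2 + 0 + 0 = 35

35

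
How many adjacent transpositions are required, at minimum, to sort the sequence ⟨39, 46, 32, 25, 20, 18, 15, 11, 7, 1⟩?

44

The minimum number of adjacent swaps to sort an array equals its inversion count, since every such swap removes exactly one inversion.
Count inversions — for each element, later elements that are smaller:
39: 32, 25, 20, 18, 15, 11, 7, 1 → 8
46: 32, 25, 20, 18, 15, 11, 7, 1 → 8
32: 25, 20, 18, 15, 11, 7, 1 → 7
25: 20, 18, 15, 11, 7, 1 → 6
20: 18, 15, 11, 7, 1 → 5
18: 15, 11, 7, 1 → 4
15: 11, 7, 1 → 3
11: 7, 1 → 2
7: 1 → 1
1: none → 0
Total inversions: 8 + 8 + 7 + 6 + 5 + 4 + 3 + 2 + 1 + 0 = 44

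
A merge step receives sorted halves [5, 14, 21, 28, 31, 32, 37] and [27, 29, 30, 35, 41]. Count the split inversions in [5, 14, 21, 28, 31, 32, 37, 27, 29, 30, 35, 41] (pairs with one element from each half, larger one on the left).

Count, for every r in R, how many entries of L exceed r:
r = 27: 28, 31, 32, 37 → 4
r = 29: 31, 32, 37 → 3
r = 30: 31, 32, 37 → 3
r = 35: 37 → 1
r = 41: none → 0
Cross-inversions: 4 + 3 + 3 + 1 + 0 = 11

11 split inversions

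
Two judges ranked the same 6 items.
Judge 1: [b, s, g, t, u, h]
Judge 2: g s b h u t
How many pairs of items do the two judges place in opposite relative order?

Assign each item its position (1..6) in the first ordering, then rewrite the second ordering as that position sequence:
positions: b→1, s→2, g→3, t→4, u→5, h→6
second ordering as positions: [3, 2, 1, 6, 5, 4]
Discordant pairs = inversions in this position sequence.
3: 2, 1 → 2
2: 1 → 1
1: 0
6: 5, 4 → 2
5: 4 → 1
4: 0
Total: 2 + 1 + 0 + 2 + 1 + 0 = 6

6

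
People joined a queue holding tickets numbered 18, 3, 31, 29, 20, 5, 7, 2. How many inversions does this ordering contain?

Count, for each position, how many later elements it exceeds:
18 → 3, 5, 7, 2 → 4
3 → 2 → 1
31 → 29, 20, 5, 7, 2 → 5
29 → 20, 5, 7, 2 → 4
20 → 5, 7, 2 → 3
5 → 2 → 1
7 → 2 → 1
2 → none → 0
Sum: 4 + 1 + 5 + 4 + 3 + 1 + 1 + 0 = 19

19 inversions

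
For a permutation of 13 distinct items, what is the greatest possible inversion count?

78 inversions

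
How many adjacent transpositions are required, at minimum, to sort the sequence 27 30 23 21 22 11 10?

19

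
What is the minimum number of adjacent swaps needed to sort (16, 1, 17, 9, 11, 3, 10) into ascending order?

12 adjacent swaps

The minimum number of adjacent swaps to sort an array equals its inversion count, since every such swap removes exactly one inversion.
Count inversions — for each element, later elements that are smaller:
16: 1, 9, 11, 3, 10 → 5
1: none → 0
17: 9, 11, 3, 10 → 4
9: 3 → 1
11: 3, 10 → 2
3: none → 0
10: none → 0
Total inversions: 5 + 0 + 4 + 1 + 2 + 0 + 0 = 12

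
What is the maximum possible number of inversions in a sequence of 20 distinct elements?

190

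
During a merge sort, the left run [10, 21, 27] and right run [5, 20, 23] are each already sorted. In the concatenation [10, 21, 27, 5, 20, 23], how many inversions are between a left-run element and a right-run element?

There are 6 cross-inversions.

Take each right-half value and tally the left-half values above it:
r = 5: 10, 21, 27 → 3
r = 20: 21, 27 → 2
r = 23: 27 → 1
Cross-inversions: 3 + 2 + 1 = 6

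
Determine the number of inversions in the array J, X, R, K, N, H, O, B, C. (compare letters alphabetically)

For each element, count later entries that are smaller:
J → H, B, C → 3
X → R, K, N, H, O, B, C → 7
R → K, N, H, O, B, C → 6
K → H, B, C → 3
N → H, B, C → 3
H → B, C → 2
O → B, C → 2
B → none → 0
C → none → 0
Sum: 3 + 7 + 6 + 3 + 3 + 2 + 2 + 0 + 0 = 26

26 out-of-order pairs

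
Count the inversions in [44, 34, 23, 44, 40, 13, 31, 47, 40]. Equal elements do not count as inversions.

Sweep left to right; for each value list the smaller values that follow it:
44 → 34, 23, 40, 13, 31, 40 → 6
34 → 23, 13, 31 → 3
23 → 13 → 1
44 → 40, 13, 31, 40 → 4
40 → 13, 31 → 2
13 → none → 0
31 → none → 0
47 → 40 → 1
40 → none → 0
Sum: 6 + 3 + 1 + 4 + 2 + 0 + 0 + 1 + 0 = 17

17 inversions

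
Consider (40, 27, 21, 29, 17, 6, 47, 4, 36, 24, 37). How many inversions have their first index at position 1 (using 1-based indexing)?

The element at index 1 is 40.
Elements after it: 27, 21, 29, 17, 6, 47, 4, 36, 24, 37
Those smaller than 40: 27, 21, 29, 17, 6, 4, 36, 24, 37

9 such elements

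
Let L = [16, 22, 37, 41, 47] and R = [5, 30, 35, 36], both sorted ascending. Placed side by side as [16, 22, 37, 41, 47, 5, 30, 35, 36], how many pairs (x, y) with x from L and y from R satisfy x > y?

Count, for every r in R, how many entries of L exceed r:
r = 5: 16, 22, 37, 41, 47 → 5
r = 30: 37, 41, 47 → 3
r = 35: 37, 41, 47 → 3
r = 36: 37, 41, 47 → 3
Cross-inversions: 5 + 3 + 3 + 3 = 14

14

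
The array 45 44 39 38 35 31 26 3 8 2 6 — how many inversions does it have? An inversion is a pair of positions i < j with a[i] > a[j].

Element-by-element contributions:
45: 10
44: 9
39: 8
38: 7
35: 6
31: 5
26: 4
3: 1
8: 2
2: 0
6: 0
Sum: 10 + 9 + 8 + 7 + 6 + 5 + 4 + 1 + 2 + 0 + 0 = 52

52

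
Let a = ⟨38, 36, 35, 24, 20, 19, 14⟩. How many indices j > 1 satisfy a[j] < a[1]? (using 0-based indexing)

5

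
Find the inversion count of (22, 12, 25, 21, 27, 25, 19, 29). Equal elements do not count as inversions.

9 out-of-order pairs

Element-by-element contributions:
22: 3
12: 0
25: 2
21: 1
27: 2
25: 1
19: 0
29: 0
Sum: 3 + 0 + 2 + 1 + 2 + 1 + 0 + 0 = 9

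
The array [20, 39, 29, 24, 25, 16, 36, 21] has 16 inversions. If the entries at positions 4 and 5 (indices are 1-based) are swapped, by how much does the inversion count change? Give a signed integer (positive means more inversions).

+1

Positions 4 and 5 hold 24 and 25; after swapping, the array is [20, 39, 29, 25, 24, 16, 36, 21].
Sweep left to right; for each value list the smaller values that follow it:
20 → 16 → 1
39 → 29, 25, 24, 16, 36, 21 → 6
29 → 25, 24, 16, 21 → 4
25 → 24, 16, 21 → 3
24 → 16, 21 → 2
16 → none → 0
36 → 21 → 1
21 → none → 0
Sum: 1 + 6 + 4 + 3 + 2 + 0 + 1 + 0 = 17
Change: 17 − 16 = +1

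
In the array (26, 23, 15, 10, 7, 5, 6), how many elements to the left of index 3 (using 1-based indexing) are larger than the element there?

2

The element at index 3 is 15.
Elements before it: 26, 23
Those larger than 15: 26, 23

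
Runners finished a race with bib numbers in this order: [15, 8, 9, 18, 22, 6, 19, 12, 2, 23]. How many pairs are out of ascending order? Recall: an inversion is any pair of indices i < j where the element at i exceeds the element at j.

20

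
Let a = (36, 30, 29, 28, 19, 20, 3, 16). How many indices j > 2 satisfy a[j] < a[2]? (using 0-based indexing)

5

The element at index 2 is 29.
Elements after it: 28, 19, 20, 3, 16
Those smaller than 29: 28, 19, 20, 3, 16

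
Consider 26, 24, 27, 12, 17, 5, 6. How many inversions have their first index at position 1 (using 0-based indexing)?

4

The element at index 1 is 24.
Elements after it: 27, 12, 17, 5, 6
Those smaller than 24: 12, 17, 5, 6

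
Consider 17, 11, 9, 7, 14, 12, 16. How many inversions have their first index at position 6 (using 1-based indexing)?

0

The element at index 6 is 12.
Elements after it: 16
None of them are smaller than 12.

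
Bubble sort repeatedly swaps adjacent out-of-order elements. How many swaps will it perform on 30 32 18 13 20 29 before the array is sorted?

9

The minimum number of adjacent swaps to sort an array equals its inversion count, since every such swap removes exactly one inversion.
Count inversions — for each element, later elements that are smaller:
30: 18, 13, 20, 29 → 4
32: 18, 13, 20, 29 → 4
18: 13 → 1
13: none → 0
20: none → 0
29: none → 0
Total inversions: 4 + 4 + 1 + 0 + 0 + 0 = 9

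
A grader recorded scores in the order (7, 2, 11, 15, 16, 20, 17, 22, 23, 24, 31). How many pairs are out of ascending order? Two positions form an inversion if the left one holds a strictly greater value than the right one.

Inversions: 2

Sweep left to right; for each value list the smaller values that follow it:
7 → 2 → 1
2 → none → 0
11 → none → 0
15 → none → 0
16 → none → 0
20 → 17 → 1
17 → none → 0
22 → none → 0
23 → none → 0
24 → none → 0
31 → none → 0
Sum: 1 + 0 + 0 + 0 + 0 + 1 + 0 + 0 + 0 + 0 + 0 = 2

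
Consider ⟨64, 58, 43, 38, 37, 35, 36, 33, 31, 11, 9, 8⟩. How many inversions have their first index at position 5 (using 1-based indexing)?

The element at index 5 is 37.
Elements after it: 35, 36, 33, 31, 11, 9, 8
Those smaller than 37: 35, 36, 33, 31, 11, 9, 8

7 such elements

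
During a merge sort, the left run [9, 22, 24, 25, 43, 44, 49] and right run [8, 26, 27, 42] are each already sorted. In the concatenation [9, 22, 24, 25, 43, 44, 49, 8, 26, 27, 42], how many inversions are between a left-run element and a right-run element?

16

For each element r of the right run, count left-run elements greater than r:
r = 8: 9, 22, 24, 25, 43, 44, 49 → 7
r = 26: 43, 44, 49 → 3
r = 27: 43, 44, 49 → 3
r = 42: 43, 44, 49 → 3
Cross-inversions: 7 + 3 + 3 + 3 = 16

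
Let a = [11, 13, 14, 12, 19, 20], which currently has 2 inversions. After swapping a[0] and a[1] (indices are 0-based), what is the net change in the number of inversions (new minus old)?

+1

Positions 0 and 1 hold 11 and 13; after swapping, the array is [13, 11, 14, 12, 19, 20].
Count, for each position, how many later elements it exceeds:
13: 2
11: 0
14: 1
12: 0
19: 0
20: 0
Sum: 2 + 0 + 1 + 0 + 0 + 0 = 3
Change: 3 − 2 = +1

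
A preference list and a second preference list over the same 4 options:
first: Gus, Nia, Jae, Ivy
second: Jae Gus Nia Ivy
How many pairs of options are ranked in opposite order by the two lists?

Assign each item its position (1..4) in the first ordering, then rewrite the second ordering as that position sequence:
positions: Gus→1, Nia→2, Jae→3, Ivy→4
second ordering as positions: [3, 1, 2, 4]
Discordant pairs = inversions in this position sequence.
3: 1, 2 → 2
1: 0
2: 0
4: 0
Total: 2 + 0 + 0 + 0 = 2

There are 2 pairs.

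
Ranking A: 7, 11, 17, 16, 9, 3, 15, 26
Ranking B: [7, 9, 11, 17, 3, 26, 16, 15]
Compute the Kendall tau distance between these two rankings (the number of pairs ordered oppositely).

Assign each item its position (1..8) in the first ordering, then rewrite the second ordering as that position sequence:
positions: 7→1, 11→2, 17→3, 16→4, 9→5, 3→6, 15→7, 26→8
second ordering as positions: [1, 5, 2, 3, 6, 8, 4, 7]
Discordant pairs = inversions in this position sequence.
1: 0
5: 2, 3, 4 → 3
2: 0
3: 0
6: 4 → 1
8: 4, 7 → 2
4: 0
7: 0
Total: 0 + 3 + 0 + 0 + 1 + 2 + 0 + 0 = 6

6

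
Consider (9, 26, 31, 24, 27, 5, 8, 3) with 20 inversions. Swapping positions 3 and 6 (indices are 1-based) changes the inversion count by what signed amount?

-5

Positions 3 and 6 hold 31 and 5; after swapping, the array is [9, 26, 5, 24, 27, 31, 8, 3].
Element-by-element contributions:
9 → 5, 8, 3 → 3
26 → 5, 24, 8, 3 → 4
5 → 3 → 1
24 → 8, 3 → 2
27 → 8, 3 → 2
31 → 8, 3 → 2
8 → 3 → 1
3 → none → 0
Sum: 3 + 4 + 1 + 2 + 2 + 2 + 1 + 0 = 15
Change: 15 − 20 = -5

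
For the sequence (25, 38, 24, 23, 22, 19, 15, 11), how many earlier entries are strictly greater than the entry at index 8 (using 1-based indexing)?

7

The element at index 8 is 11.
Elements before it: 25, 38, 24, 23, 22, 19, 15
Those larger than 11: 25, 38, 24, 23, 22, 19, 15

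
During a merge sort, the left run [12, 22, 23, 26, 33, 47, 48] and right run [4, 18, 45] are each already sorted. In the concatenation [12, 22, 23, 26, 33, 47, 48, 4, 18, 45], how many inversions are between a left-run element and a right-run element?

Take each right-half value and tally the left-half values above it:
r = 4: 12, 22, 23, 26, 33, 47, 48 → 7
r = 18: 22, 23, 26, 33, 47, 48 → 6
r = 45: 47, 48 → 2
Cross-inversions: 7 + 6 + 2 = 15

15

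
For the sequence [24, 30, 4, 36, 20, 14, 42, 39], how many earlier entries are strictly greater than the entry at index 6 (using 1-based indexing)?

The element at index 6 is 14.
Elements before it: 24, 30, 4, 36, 20
Those larger than 14: 24, 30, 36, 20

4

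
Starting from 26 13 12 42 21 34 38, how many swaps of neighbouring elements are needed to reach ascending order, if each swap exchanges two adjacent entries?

Adjacent swaps: 7

The minimum number of adjacent swaps to sort an array equals its inversion count, since every such swap removes exactly one inversion.
Count inversions — for each element, later elements that are smaller:
26: 13, 12, 21 → 3
13: 12 → 1
12: none → 0
42: 21, 34, 38 → 3
21: none → 0
34: none → 0
38: none → 0
Total inversions: 3 + 1 + 0 + 3 + 0 + 0 + 0 = 7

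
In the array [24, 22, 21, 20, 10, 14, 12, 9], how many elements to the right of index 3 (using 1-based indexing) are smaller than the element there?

5

The element at index 3 is 21.
Elements after it: 20, 10, 14, 12, 9
Those smaller than 21: 20, 10, 14, 12, 9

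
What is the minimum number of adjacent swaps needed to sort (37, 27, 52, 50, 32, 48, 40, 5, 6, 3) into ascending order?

33 swaps

Each adjacent swap fixes exactly one inversion, so the minimum swap count equals the number of inversions.
Count inversions — for each element, later elements that are smaller:
37: 27, 32, 5, 6, 3 → 5
27: 5, 6, 3 → 3
52: 50, 32, 48, 40, 5, 6, 3 → 7
50: 32, 48, 40, 5, 6, 3 → 6
32: 5, 6, 3 → 3
48: 40, 5, 6, 3 → 4
40: 5, 6, 3 → 3
5: 3 → 1
6: 3 → 1
3: none → 0
Total inversions: 5 + 3 + 7 + 6 + 3 + 4 + 3 + 1 + 1 + 0 = 33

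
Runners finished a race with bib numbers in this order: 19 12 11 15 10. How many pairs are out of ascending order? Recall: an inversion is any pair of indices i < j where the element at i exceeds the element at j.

Listing every pair i<j with a[i]>a[j] (using 1-based positions):
(1,2): 19 > 12
(1,3): 19 > 11
(1,4): 19 > 15
(1,5): 19 > 10
(2,3): 12 > 11
(2,5): 12 > 10
(3,5): 11 > 10
(4,5): 15 > 10
That's 8 pairs.

8 inversions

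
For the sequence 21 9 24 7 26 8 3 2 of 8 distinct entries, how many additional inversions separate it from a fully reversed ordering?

7

Maximum inversions for 8 distinct elements is C(8, 2) = 8·7/2 = 28.
Current inversions — for each element, count later smaller elements:
21: 5
9: 4
24: 4
7: 2
26: 3
8: 2
3: 1
2: 0
Current total: 5 + 4 + 4 + 2 + 3 + 2 + 1 + 0 = 21
Shortfall: 28 − 21 = 7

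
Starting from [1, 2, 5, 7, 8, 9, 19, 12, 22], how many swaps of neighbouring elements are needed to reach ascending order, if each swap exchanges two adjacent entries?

1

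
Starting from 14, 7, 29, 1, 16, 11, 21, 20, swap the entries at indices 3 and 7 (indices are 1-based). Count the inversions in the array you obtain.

10 inversions

Positions 3 and 7 hold 29 and 21; after swapping, the array is [14, 7, 21, 1, 16, 11, 29, 20].
Element-by-element contributions:
14: 3
7: 1
21: 4
1: 0
16: 1
11: 0
29: 1
20: 0
Sum: 3 + 1 + 4 + 0 + 1 + 0 + 1 + 0 = 10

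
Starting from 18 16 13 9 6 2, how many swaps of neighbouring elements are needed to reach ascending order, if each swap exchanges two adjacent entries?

The minimum number of adjacent swaps to sort an array equals its inversion count, since every such swap removes exactly one inversion.
Count inversions — for each element, later elements that are smaller:
18: 16, 13, 9, 6, 2 → 5
16: 13, 9, 6, 2 → 4
13: 9, 6, 2 → 3
9: 6, 2 → 2
6: 2 → 1
2: none → 0
Total inversions: 5 + 4 + 3 + 2 + 1 + 0 = 15

15 adjacent swaps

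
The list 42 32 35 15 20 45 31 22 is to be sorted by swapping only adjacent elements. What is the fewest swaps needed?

Each adjacent swap fixes exactly one inversion, so the minimum swap count equals the number of inversions.
Count inversions — for each element, later elements that are smaller:
42: 32, 35, 15, 20, 31, 22 → 6
32: 15, 20, 31, 22 → 4
35: 15, 20, 31, 22 → 4
15: none → 0
20: none → 0
45: 31, 22 → 2
31: 22 → 1
22: none → 0
Total inversions: 6 + 4 + 4 + 0 + 0 + 2 + 1 + 0 = 17

Swaps: 17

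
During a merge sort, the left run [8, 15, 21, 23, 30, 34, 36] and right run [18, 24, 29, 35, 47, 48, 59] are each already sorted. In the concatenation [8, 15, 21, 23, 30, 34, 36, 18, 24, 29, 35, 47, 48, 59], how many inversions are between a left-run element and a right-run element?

For each element r of the right run, count left-run elements greater than r:
r = 18: 21, 23, 30, 34, 36 → 5
r = 24: 30, 34, 36 → 3
r = 29: 30, 34, 36 → 3
r = 35: 36 → 1
r = 47: none → 0
r = 48: none → 0
r = 59: none → 0
Cross-inversions: 5 + 3 + 3 + 1 + 0 + 0 + 0 = 12

12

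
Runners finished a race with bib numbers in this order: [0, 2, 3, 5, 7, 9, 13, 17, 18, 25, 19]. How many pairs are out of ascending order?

1 inversion

Sweep left to right; for each value list the smaller values that follow it:
0: 0
2: 0
3: 0
5: 0
7: 0
9: 0
13: 0
17: 0
18: 0
25: 1
19: 0
Sum: 0 + 0 + 0 + 0 + 0 + 0 + 0 + 0 + 0 + 1 + 0 = 1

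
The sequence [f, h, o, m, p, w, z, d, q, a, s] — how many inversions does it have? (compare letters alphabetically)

21 out-of-order pairs

Count, for each position, how many later elements it exceeds:
f: 2
h: 2
o: 3
m: 2
p: 2
w: 4
z: 4
d: 1
q: 1
a: 0
s: 0
Sum: 2 + 2 + 3 + 2 + 2 + 4 + 4 + 1 + 1 + 0 + 0 = 21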